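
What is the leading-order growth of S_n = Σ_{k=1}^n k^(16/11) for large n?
S_n ~ (11/27) · n^(27/11)

Integral comparison: Σ_{k=1}^n k^(16/11) = ∫_0^n x^(16/11) dx + O(n^(16/11)). The integral is n^(1 + 16/11) / (1 + 16/11) = n^((16+11)/11) / ((16+11)/11) = (11/27) · n^(27/11).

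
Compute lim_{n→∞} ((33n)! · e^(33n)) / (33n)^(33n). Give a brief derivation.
lim = ∞

Stirling: (33n)! ~ sqrt(2π·33n) · (33n/e)^(33n). Hence
  (33n)! · e^(33n) / (33n)^(33n) ~ sqrt(2π·33n) = sqrt(2π·33) · sqrt(n) → ∞.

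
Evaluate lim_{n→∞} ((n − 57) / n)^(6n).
lim = e^(−342)

Rewrite as (1 − 57/n)^(6n). By the standard limit (1 + x/n)^n → e^x, we have (1 − 57/n)^n → e^(−57), and raising to the 6th power gives e^(−342).
More precisely, ln[(1 − 57/n)^(6n)] = 6n · ln(1 − 57/n) = 6n · (-57/n + O(1/n^2)) = -342 + O(1/n) → -342.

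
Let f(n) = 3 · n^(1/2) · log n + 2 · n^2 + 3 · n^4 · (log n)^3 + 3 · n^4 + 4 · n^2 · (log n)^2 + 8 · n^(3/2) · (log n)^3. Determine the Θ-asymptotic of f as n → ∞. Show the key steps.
f(n) ∈ Θ(n^4 · (log n)^3)

Compare the terms by growth order. For large n, n^a · (log n)^b dominates n^a' · (log n)^b' iff a > a', or (a = a' and b > b'). Ranking the 6 terms shows the dominant one is 3 · n^4 · (log n)^3. Hence f(n) ∈ Θ(n^4 · (log n)^3).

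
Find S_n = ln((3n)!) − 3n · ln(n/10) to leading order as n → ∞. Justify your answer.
S_n ~ 3n · (ln 30 − 1) + O(ln n)

Stirling: ln((3n)!) = 3n ln(3n) − 3n + O(ln n).
  S_n = 3n ln(3n) − 3n − 3n ln(n/10) + O(ln n)
      = 3n ln(3n) − 3n ln n + 3n ln 10 − 3n + O(ln n)
      = 3n ln 3 + 3n ln 10 − 3n + O(ln n)
      = 3n (ln 30 − 1) + O(ln n).
Numerically ln(30) − 1 ≈ 2.4012.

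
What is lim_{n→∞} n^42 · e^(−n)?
lim = 0

Exponentials with base > 1 dominate every fixed polynomial: for any fixed c, n^c / e^n → 0 as n → ∞ (e.g. by the ratio test, or since e^n grows faster than any power of n). Hence n^42 · e^(−n) = n^42 / e^n → 0.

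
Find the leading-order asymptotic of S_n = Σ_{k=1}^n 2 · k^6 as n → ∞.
S_n ~ 2 · n^7 / 7

By integral comparison (Euler-Maclaurin), Σ_{k=1}^n 2 · k^6 = 2 · ∫_0^n x^6 dx + O(n^6) = 2 · n^7/7 + O(n^6). (Equivalently, Faulhaber's formula gives the same leading term.)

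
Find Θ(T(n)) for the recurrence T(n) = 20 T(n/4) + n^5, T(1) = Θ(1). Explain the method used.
T(n) = Θ(n^5)

log_4 20 ≈ 2.161. f(n) = n^5 dominates n^(log_4 20) since 5 > 2.161, and the regularity condition a·f(n/b) = 20·(n/4)^5 = (20/1024)·n^5 ≤ c·f(n) holds with c = 20/1024 ≈ 0.0195 < 1. So this is Case 3: T(n) = Θ(f(n)) = Θ(n^5).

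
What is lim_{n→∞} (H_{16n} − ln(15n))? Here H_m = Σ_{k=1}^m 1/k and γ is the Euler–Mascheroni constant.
lim = ln(16/15) + γ

By Euler-Maclaurin, H_m = ln m + γ + O(1/m). So
  H_{16n} − ln(15n) = ln(16n) + γ − ln(15n) + O(1/n)
                       = ln(16/15) + γ + O(1/n).
Hence the limit is ln(16/15) + γ.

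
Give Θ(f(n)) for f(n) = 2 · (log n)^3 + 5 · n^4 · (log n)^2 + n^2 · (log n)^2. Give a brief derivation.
f(n) ∈ Θ(n^4 · (log n)^2)

Compare the terms by growth order. For large n, n^a · (log n)^b dominates n^a' · (log n)^b' iff a > a', or (a = a' and b > b'). Ranking the 3 terms shows the dominant one is 5 · n^4 · (log n)^2. Hence f(n) ∈ Θ(n^4 · (log n)^2).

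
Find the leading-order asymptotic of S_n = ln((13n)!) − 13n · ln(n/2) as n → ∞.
S_n ~ 13n · (ln 26 − 1) + O(ln n)

Stirling: ln((13n)!) = 13n ln(13n) − 13n + O(ln n).
  S_n = 13n ln(13n) − 13n − 13n ln(n/2) + O(ln n)
      = 13n ln(13n) − 13n ln n + 13n ln 2 − 13n + O(ln n)
      = 13n ln 13 + 13n ln 2 − 13n + O(ln n)
      = 13n (ln 26 − 1) + O(ln n).
Numerically ln(26) − 1 ≈ 2.2581.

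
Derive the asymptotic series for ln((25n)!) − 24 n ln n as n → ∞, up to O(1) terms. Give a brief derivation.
ln((25n)!) − 24 n ln n = n ln n + 25(ln 25 − 1) n + (1/2) ln(2π·25n) + O(1/n)

Stirling: ln((25n)!) = 25n ln(25n) − 25n + (1/2) ln(2π·25n) + O(1/n).
Expand 25n ln(25n) = 25n (ln n + ln 25) = 25n ln n + 25n ln 25.
Subtract 24n ln n: leading term is (25 − 24) n ln n = n ln n. The next term is 25n ln 25 − 25n = 25(ln 25 − 1) n. Then the (1/2) ln(2π·25n) correction.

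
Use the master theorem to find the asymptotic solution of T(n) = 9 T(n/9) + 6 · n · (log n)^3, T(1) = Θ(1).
T(n) = Θ(n · (log n)^4)

Here log_9 9 = 1 and f(n) = 6 · n · (log n)^3 = Θ(n^(log_9 9) · (log n)^3). This is the extended Case 2 of the master theorem (f matches the critical exponent up to log factors), giving T(n) = Θ(n^(log_9 9) · (log n)^(3+1)) = Θ(n · (log n)^4).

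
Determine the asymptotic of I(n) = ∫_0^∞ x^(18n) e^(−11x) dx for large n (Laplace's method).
I(n) ~ (sqrt(2π·18n) / 11) · (18n/(11e))^(18n)

Write the integrand as exp(18n ln x − 11x) and set f(x) = 18n ln x − 11x. Then f'(x) = 18n/x − 11 = 0 at x* = 18n/11, and f''(x*) = −18n/x*^2 = −11^2/(18n). Laplace's method (interior maximum) gives
  I(n) ~ e^(f(x*)) · sqrt(2π / |f''(x*)|)
        = exp(18n ln(18n/11) − 18n) · sqrt(2π · 18n / 11^2)
        = (18n/11)^(18n) e^(−18n) · sqrt(2π·18n) / 11
        = (sqrt(2π·18n) / 11) · (18n/(11e))^(18n).
This matches Γ(18n+1)/11^(18n+1) with Stirling applied to Γ.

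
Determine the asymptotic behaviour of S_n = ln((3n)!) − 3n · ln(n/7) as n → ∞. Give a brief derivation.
S_n ~ 3n · (ln 21 − 1) + O(ln n)

Stirling: ln((3n)!) = 3n ln(3n) − 3n + O(ln n).
  S_n = 3n ln(3n) − 3n − 3n ln(n/7) + O(ln n)
      = 3n ln(3n) − 3n ln n + 3n ln 7 − 3n + O(ln n)
      = 3n ln 3 + 3n ln 7 − 3n + O(ln n)
      = 3n (ln 21 − 1) + O(ln n).
Numerically ln(21) − 1 ≈ 2.0445.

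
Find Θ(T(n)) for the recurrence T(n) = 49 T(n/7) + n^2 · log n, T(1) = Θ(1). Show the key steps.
T(n) = Θ(n^2 · (log n)^2)

Here log_7 49 = 2 and f(n) = n^2 · log n = Θ(n^(log_7 49) · (log n)^1). This is the extended Case 2 of the master theorem (f matches the critical exponent up to log factors), giving T(n) = Θ(n^(log_7 49) · (log n)^(1+1)) = Θ(n^2 · (log n)^2).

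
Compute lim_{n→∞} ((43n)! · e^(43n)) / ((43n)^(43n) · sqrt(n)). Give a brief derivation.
lim = sqrt(2π·43)

Stirling: (43n)! ~ sqrt(2π·43n) · (43n/e)^(43n). Hence
  (43n)! · e^(43n) / (43n)^(43n) ~ sqrt(2π·43n).
Dividing by sqrt(n): sqrt(2π·43n) / sqrt(n) = sqrt(2π·43) · n^((1−1)/2), so the limit is sqrt(2π·43).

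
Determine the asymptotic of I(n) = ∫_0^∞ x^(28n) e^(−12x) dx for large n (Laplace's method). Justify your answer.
I(n) ~ (sqrt(2π·28n) / 12) · (28n/(12e))^(28n)

Write the integrand as exp(28n ln x − 12x) and set f(x) = 28n ln x − 12x. Then f'(x) = 28n/x − 12 = 0 at x* = 28n/12, and f''(x*) = −28n/x*^2 = −12^2/(28n). Laplace's method (interior maximum) gives
  I(n) ~ e^(f(x*)) · sqrt(2π / |f''(x*)|)
        = exp(28n ln(28n/12) − 28n) · sqrt(2π · 28n / 12^2)
        = (28n/12)^(28n) e^(−28n) · sqrt(2π·28n) / 12
        = (sqrt(2π·28n) / 12) · (28n/(12e))^(28n).
This matches Γ(28n+1)/12^(28n+1) with Stirling applied to Γ.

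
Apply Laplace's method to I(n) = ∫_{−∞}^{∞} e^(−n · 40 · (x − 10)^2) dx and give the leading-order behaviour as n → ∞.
I(n) = sqrt(π/(40n))

Here φ(x) = 40 · (x − 10)^2 has its unique minimum at x* = 10 with φ(x*) = 0 and φ''(x*) = 80. Laplace's method gives
  I(n) ~ e^(−n φ(x*)) · sqrt(2π / (n · φ''(x*))) = sqrt(2π / (80n)) = sqrt(π/(40n)).
This is exact: substituting u = (x − 10)·sqrt(40n) gives I(n) = (1/sqrt(40n)) ∫_{−∞}^{∞} e^(−u^2) du = sqrt(π/(40n)).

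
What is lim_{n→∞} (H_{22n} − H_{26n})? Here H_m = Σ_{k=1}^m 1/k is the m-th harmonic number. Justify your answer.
lim = ln(22/26) = ln(11/13)

Euler-Maclaurin gives H_m = ln m + γ + 1/(2m) + O(1/m^2). The γ and O(1/m) terms cancel in the difference:
  H_{22n} − H_{26n} = ln(22n) − ln(26n) + O(1/n) = ln(22/26) + O(1/n).
Hence the limit is ln(22/26) = ln(11/13).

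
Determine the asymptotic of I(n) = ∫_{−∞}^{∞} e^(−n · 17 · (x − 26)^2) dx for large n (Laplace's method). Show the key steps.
I(n) = sqrt(π/(17n))

Here φ(x) = 17 · (x − 26)^2 has its unique minimum at x* = 26 with φ(x*) = 0 and φ''(x*) = 34. Laplace's method gives
  I(n) ~ e^(−n φ(x*)) · sqrt(2π / (n · φ''(x*))) = sqrt(2π / (34n)) = sqrt(π/(17n)).
This is exact: substituting u = (x − 26)·sqrt(17n) gives I(n) = (1/sqrt(17n)) ∫_{−∞}^{∞} e^(−u^2) du = sqrt(π/(17n)).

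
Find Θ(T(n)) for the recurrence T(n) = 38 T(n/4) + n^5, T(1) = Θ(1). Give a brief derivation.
T(n) = Θ(n^5)

log_4 38 ≈ 2.624. f(n) = n^5 dominates n^(log_4 38) since 5 > 2.624, and the regularity condition a·f(n/b) = 38·(n/4)^5 = (38/1024)·n^5 ≤ c·f(n) holds with c = 38/1024 ≈ 0.0371 < 1. So this is Case 3: T(n) = Θ(f(n)) = Θ(n^5).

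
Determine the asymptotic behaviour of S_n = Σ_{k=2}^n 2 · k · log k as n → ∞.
S_n ~ n^2 log n − n^2 / 2

By integral comparison, S_n = ∫_1^n 2 · x · log x dx + O(n · log n). For the integral, ∫ x^1 log x dx = n^2 log n / 2 − n^2/4 (integration by parts). Hence S_n ~ n^2 log n − n^2 / 2.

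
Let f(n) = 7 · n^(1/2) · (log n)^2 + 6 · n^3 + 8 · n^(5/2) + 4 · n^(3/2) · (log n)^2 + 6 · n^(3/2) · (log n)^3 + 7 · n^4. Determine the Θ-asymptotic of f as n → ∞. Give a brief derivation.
f(n) ∈ Θ(n^4)

Compare the terms by growth order. For large n, n^a · (log n)^b dominates n^a' · (log n)^b' iff a > a', or (a = a' and b > b'). Ranking the 6 terms shows the dominant one is 7 · n^4. Hence f(n) ∈ Θ(n^4).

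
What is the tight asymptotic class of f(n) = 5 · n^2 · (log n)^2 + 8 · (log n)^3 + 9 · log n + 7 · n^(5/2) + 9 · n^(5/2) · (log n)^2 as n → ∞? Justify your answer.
f(n) ∈ Θ(n^(5/2) · (log n)^2)

Compare the terms by growth order. For large n, n^a · (log n)^b dominates n^a' · (log n)^b' iff a > a', or (a = a' and b > b'). Ranking the 5 terms shows the dominant one is 9 · n^(5/2) · (log n)^2. Hence f(n) ∈ Θ(n^(5/2) · (log n)^2).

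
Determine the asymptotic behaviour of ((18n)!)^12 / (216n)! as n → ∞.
((18n)!)^12/(216n)! ~ ((2π·18n)^(11/2) / sqrt(12)) · 12^(−12·18n)  →  0

Write N = 18n. Stirling: N! ~ sqrt(2π N)(N/e)^N and (12N)! ~ sqrt(2π·12N)·(12N/e)^(12N).
  (N!)^12/(12N)! ~ (2π N)^(12/2) (N/e)^(12N) / [sqrt(2π·12N) (12N/e)^(12N)]
     = (2π N)^(12/2) / sqrt(2π·12N) · (N/(12N))^(12N)
     = (2π N)^((12−1)/2) / sqrt(12) · 12^(−12N).
Since 12^12 > 1, the factor 12^(−12N) decays exponentially, so the ratio → 0. Substituting N = 18n gives the stated form.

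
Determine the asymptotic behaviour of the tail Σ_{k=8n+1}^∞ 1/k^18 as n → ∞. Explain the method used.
Σ_{k>8n} 1/k^18 ~ 1/(17 · (8n)^17)

Compare to the integral: ∫_{8n}^∞ x^(−18) dx = [−x^(−17)/17]_{8n}^∞ = 1/((18−1)·(8n)^17). Euler-Maclaurin then gives
  Σ_{k>8n} 1/k^18 = ∫_{8n}^∞ dx/x^18 − 1/(2·(8n)^18) + O(1/(8n)^19).
(Equivalently this is ζ(18) − Σ_{k≤8n} 1/k^18.)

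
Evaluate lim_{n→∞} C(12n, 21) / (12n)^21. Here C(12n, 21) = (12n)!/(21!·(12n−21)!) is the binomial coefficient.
lim = 1/21! = 1/51090942171709440000

With N = 12n → ∞: C(N, 21) / N^21 = [N(N−1)…(N−20)] / (21! · N^21) = (1/21!) · 1 · (1 − 1/(12n)) · … · (1 − 20/(12n)). Each factor → 1 as N → ∞, so the limit is 1/21! = 1/51090942171709440000.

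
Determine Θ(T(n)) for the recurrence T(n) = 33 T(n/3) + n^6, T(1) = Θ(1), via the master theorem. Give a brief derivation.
T(n) = Θ(n^6)

log_3 33 ≈ 3.183. f(n) = n^6 dominates n^(log_3 33) since 6 > 3.183, and the regularity condition a·f(n/b) = 33·(n/3)^6 = (33/729)·n^6 ≤ c·f(n) holds with c = 33/729 ≈ 0.0453 < 1. So this is Case 3: T(n) = Θ(f(n)) = Θ(n^6).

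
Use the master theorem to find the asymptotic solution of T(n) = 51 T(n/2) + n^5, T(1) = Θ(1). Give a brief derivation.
T(n) = Θ(n^(log_2 51))

Master theorem: compare f(n) = n^5 to n^(log_2 51) where log_2 51 ≈ 5.672. Since 5 < log_2 51, we have f(n) = O(n^(log_2 51 − ε)) for some ε > 0 — Case 1. Hence T(n) = Θ(n^(log_2 51)).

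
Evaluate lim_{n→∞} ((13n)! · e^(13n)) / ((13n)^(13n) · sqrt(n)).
lim = sqrt(2π·13)

Stirling: (13n)! ~ sqrt(2π·13n) · (13n/e)^(13n). Hence
  (13n)! · e^(13n) / (13n)^(13n) ~ sqrt(2π·13n).
Dividing by sqrt(n): sqrt(2π·13n) / sqrt(n) = sqrt(2π·13) · n^((1−1)/2), so the limit is sqrt(2π·13).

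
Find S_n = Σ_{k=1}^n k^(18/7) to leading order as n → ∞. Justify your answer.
S_n ~ (7/25) · n^(25/7)

Integral comparison: Σ_{k=1}^n k^(18/7) = ∫_0^n x^(18/7) dx + O(n^(18/7)). The integral is n^(1 + 18/7) / (1 + 18/7) = n^((18+7)/7) / ((18+7)/7) = (7/25) · n^(25/7).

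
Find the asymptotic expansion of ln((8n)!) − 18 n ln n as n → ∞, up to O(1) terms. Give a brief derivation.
ln((8n)!) − 18 n ln n = −10 n ln n + 8(ln 8 − 1) n + (1/2) ln(2π·8n) + O(1/n)

Stirling: ln((8n)!) = 8n ln(8n) − 8n + (1/2) ln(2π·8n) + O(1/n).
Expand 8n ln(8n) = 8n (ln n + ln 8) = 8n ln n + 8n ln 8.
Subtract 18n ln n: leading term is (8 − 18) n ln n = −10 n ln n. The next term is 8n ln 8 − 8n = 8(ln 8 − 1) n. Then the (1/2) ln(2π·8n) correction.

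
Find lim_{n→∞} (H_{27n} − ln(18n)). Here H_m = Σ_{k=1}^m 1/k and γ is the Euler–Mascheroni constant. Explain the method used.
lim = ln(3/2) + γ

By Euler-Maclaurin, H_m = ln m + γ + O(1/m). So
  H_{27n} − ln(18n) = ln(27n) + γ − ln(18n) + O(1/n)
                       = ln(27/18) + γ + O(1/n).
Hence the limit is ln(27/18) + γ (= ln(3/2)).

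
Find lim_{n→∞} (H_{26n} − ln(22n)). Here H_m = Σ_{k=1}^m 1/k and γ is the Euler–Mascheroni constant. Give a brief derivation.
lim = ln(13/11) + γ

By Euler-Maclaurin, H_m = ln m + γ + O(1/m). So
  H_{26n} − ln(22n) = ln(26n) + γ − ln(22n) + O(1/n)
                       = ln(26/22) + γ + O(1/n).
Hence the limit is ln(26/22) + γ (= ln(13/11)).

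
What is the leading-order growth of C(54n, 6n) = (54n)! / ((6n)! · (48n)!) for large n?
C(54n, 6n) ~ (387420489/16777216)^(6n) · sqrt(9/(16π·6n))

Write N = 6n. Apply Stirling to each factorial:
  (9N)! ~ sqrt(2π·9N) · (9N/e)^(9N),
  N! ~ sqrt(2π N) · (N/e)^N,
  (8N)! ~ sqrt(2π·8N) · (8N/e)^(8N).
The exponential factors combine to (9N)^(9N) / (N^N · (8N)^(8N)) = 9^(9N)/8^(8N) = (9^9/8^8)^N = (387420489/16777216)^N.
The square-root prefactors combine to sqrt(2π·9N) / (sqrt(2π N)·sqrt(2π·8N)) = sqrt(9 / (2π·8·N)) = sqrt(9/(16π·6n)).
Substituting N = 6n: C(54n, 6n) ~ (387420489/16777216)^(6n) · sqrt(9/(16π·6n)).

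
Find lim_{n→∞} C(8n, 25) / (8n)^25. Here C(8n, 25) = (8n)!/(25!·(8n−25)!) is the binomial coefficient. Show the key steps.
lim = 1/25! = 1/15511210043330985984000000

With N = 8n → ∞: C(N, 25) / N^25 = [N(N−1)…(N−24)] / (25! · N^25) = (1/25!) · 1 · (1 − 1/(8n)) · … · (1 − 24/(8n)). Each factor → 1 as N → ∞, so the limit is 1/25! = 1/15511210043330985984000000.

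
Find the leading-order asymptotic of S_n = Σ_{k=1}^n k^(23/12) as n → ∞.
S_n ~ (12/35) · n^(35/12)

Integral comparison: Σ_{k=1}^n k^(23/12) = ∫_0^n x^(23/12) dx + O(n^(23/12)). The integral is n^(1 + 23/12) / (1 + 23/12) = n^((23+12)/12) / ((23+12)/12) = (12/35) · n^(35/12).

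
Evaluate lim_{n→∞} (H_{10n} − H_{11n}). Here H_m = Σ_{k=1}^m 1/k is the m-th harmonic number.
lim = ln(10/11)

Euler-Maclaurin gives H_m = ln m + γ + 1/(2m) + O(1/m^2). The γ and O(1/m) terms cancel in the difference:
  H_{10n} − H_{11n} = ln(10n) − ln(11n) + O(1/n) = ln(10/11) + O(1/n).
Hence the limit is ln(10/11).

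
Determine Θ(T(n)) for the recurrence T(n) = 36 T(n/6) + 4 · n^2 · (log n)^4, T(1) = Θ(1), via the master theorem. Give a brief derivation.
T(n) = Θ(n^2 · (log n)^5)

Here log_6 36 = 2 and f(n) = 4 · n^2 · (log n)^4 = Θ(n^(log_6 36) · (log n)^4). This is the extended Case 2 of the master theorem (f matches the critical exponent up to log factors), giving T(n) = Θ(n^(log_6 36) · (log n)^(4+1)) = Θ(n^2 · (log n)^5).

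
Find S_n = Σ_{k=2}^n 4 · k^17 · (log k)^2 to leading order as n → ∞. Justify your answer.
S_n ~ 2 · n^18 · (log n)^2 / 9

By integral comparison, S_n = ∫_1^n 4 · x^17 · (log x)^2 dx + O(n^17 · (log n)^2). For the integral, the leading term of ∫_1^n x^17 (log x)^2 dx is n^18/18 · (log n)^2 (by repeated integration by parts; each step lowers the log-exponent and produces a relatively O(1/log n) correction). Hence S_n ~ 2 · n^18 · (log n)^2 / 9.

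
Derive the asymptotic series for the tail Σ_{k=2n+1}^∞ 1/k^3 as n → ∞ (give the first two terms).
Σ_{k>2n} 1/k^3 = 1/(2 · (2n)^2) − 1/(2 · (2n)^3) + O(1/(2n)^4)

Compare to the integral: ∫_{2n}^∞ x^(−3) dx = [−x^(−2)/2]_{2n}^∞ = 1/((3−1)·(2n)^2). The Euler-Maclaurin correction adds −f(2n)/2 = −1/(2·(2n)^3). Euler-Maclaurin then gives
  Σ_{k>2n} 1/k^3 = ∫_{2n}^∞ dx/x^3 − 1/(2·(2n)^3) + O(1/(2n)^4).
(Equivalently this is ζ(3) − Σ_{k≤2n} 1/k^3.)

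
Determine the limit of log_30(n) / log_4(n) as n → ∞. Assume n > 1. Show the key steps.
lim = ln(4) / ln(30) = log_30(4)

Change of base: log_30(n) = ln n / ln 30 and log_4(n) = ln n / ln 4. The ratio is (ln n / ln 30) · (ln 4 / ln n) = ln 4 / ln 30, a constant independent of n. So the limit is ln 4 / ln 30 = log_30(4).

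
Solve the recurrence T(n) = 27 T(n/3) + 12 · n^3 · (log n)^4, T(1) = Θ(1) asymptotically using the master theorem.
T(n) = Θ(n^3 · (log n)^5)

Here log_3 27 = 3 and f(n) = 12 · n^3 · (log n)^4 = Θ(n^(log_3 27) · (log n)^4). This is the extended Case 2 of the master theorem (f matches the critical exponent up to log factors), giving T(n) = Θ(n^(log_3 27) · (log n)^(4+1)) = Θ(n^3 · (log n)^5).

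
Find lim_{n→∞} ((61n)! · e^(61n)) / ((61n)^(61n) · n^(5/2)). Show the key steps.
lim = 0

Stirling: (61n)! ~ sqrt(2π·61n) · (61n/e)^(61n). Hence
  (61n)! · e^(61n) / (61n)^(61n) ~ sqrt(2π·61n).
Dividing by n^(5/2): sqrt(2π·61n) / n^(5/2) = sqrt(2π·61) · n^((1−5)/2), so the expression behaves like sqrt(2π·61) · n^((1−5)/2) → 0.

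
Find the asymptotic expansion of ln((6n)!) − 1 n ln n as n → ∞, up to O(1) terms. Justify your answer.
ln((6n)!) − 1 n ln n = 5 n ln n + 6(ln 6 − 1) n + (1/2) ln(2π·6n) + O(1/n)

Stirling: ln((6n)!) = 6n ln(6n) − 6n + (1/2) ln(2π·6n) + O(1/n).
Expand 6n ln(6n) = 6n (ln n + ln 6) = 6n ln n + 6n ln 6.
Subtract 1n ln n: leading term is (6 − 1) n ln n = 5 n ln n. The next term is 6n ln 6 − 6n = 6(ln 6 − 1) n. Then the (1/2) ln(2π·6n) correction.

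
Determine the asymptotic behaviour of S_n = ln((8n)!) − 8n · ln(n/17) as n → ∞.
S_n ~ 8n · (ln 136 − 1) + O(ln n)

Stirling: ln((8n)!) = 8n ln(8n) − 8n + O(ln n).
  S_n = 8n ln(8n) − 8n − 8n ln(n/17) + O(ln n)
      = 8n ln(8n) − 8n ln n + 8n ln 17 − 8n + O(ln n)
      = 8n ln 8 + 8n ln 17 − 8n + O(ln n)
      = 8n (ln 136 − 1) + O(ln n).
Numerically ln(136) − 1 ≈ 3.9127.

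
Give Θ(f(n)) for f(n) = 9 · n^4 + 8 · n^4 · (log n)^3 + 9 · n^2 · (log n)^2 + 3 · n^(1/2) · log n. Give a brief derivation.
f(n) ∈ Θ(n^4 · (log n)^3)

Compare the terms by growth order. For large n, n^a · (log n)^b dominates n^a' · (log n)^b' iff a > a', or (a = a' and b > b'). Ranking the 4 terms shows the dominant one is 8 · n^4 · (log n)^3. Hence f(n) ∈ Θ(n^4 · (log n)^3).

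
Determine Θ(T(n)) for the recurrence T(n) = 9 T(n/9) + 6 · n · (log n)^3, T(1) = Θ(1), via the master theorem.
T(n) = Θ(n · (log n)^4)

Here log_9 9 = 1 and f(n) = 6 · n · (log n)^3 = Θ(n^(log_9 9) · (log n)^3). This is the extended Case 2 of the master theorem (f matches the critical exponent up to log factors), giving T(n) = Θ(n^(log_9 9) · (log n)^(3+1)) = Θ(n · (log n)^4).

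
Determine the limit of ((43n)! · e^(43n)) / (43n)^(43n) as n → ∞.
lim = ∞

Stirling: (43n)! ~ sqrt(2π·43n) · (43n/e)^(43n). Hence
  (43n)! · e^(43n) / (43n)^(43n) ~ sqrt(2π·43n) = sqrt(2π·43) · sqrt(n) → ∞.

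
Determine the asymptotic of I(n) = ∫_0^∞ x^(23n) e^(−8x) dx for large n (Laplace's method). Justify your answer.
I(n) ~ (sqrt(2π·23n) / 8) · (23n/(8e))^(23n)

Write the integrand as exp(23n ln x − 8x) and set f(x) = 23n ln x − 8x. Then f'(x) = 23n/x − 8 = 0 at x* = 23n/8, and f''(x*) = −23n/x*^2 = −8^2/(23n). Laplace's method (interior maximum) gives
  I(n) ~ e^(f(x*)) · sqrt(2π / |f''(x*)|)
        = exp(23n ln(23n/8) − 23n) · sqrt(2π · 23n / 8^2)
        = (23n/8)^(23n) e^(−23n) · sqrt(2π·23n) / 8
        = (sqrt(2π·23n) / 8) · (23n/(8e))^(23n).
This matches Γ(23n+1)/8^(23n+1) with Stirling applied to Γ.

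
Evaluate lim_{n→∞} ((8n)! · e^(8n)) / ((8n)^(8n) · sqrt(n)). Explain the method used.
lim = sqrt(2π·8)

Stirling: (8n)! ~ sqrt(2π·8n) · (8n/e)^(8n). Hence
  (8n)! · e^(8n) / (8n)^(8n) ~ sqrt(2π·8n).
Dividing by sqrt(n): sqrt(2π·8n) / sqrt(n) = sqrt(2π·8) · n^((1−1)/2), so the limit is sqrt(2π·8).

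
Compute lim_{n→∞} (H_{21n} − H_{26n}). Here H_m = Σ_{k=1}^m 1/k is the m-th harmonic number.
lim = ln(21/26)

Euler-Maclaurin gives H_m = ln m + γ + 1/(2m) + O(1/m^2). The γ and O(1/m) terms cancel in the difference:
  H_{21n} − H_{26n} = ln(21n) − ln(26n) + O(1/n) = ln(21/26) + O(1/n).
Hence the limit is ln(21/26).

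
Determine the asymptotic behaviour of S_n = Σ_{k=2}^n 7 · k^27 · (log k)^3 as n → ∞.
S_n ~ n^28 · (log n)^3 / 4

By integral comparison, S_n = ∫_1^n 7 · x^27 · (log x)^3 dx + O(n^27 · (log n)^3). For the integral, the leading term of ∫_1^n x^27 (log x)^3 dx is n^28/28 · (log n)^3 (by repeated integration by parts; each step lowers the log-exponent and produces a relatively O(1/log n) correction). Hence S_n ~ n^28 · (log n)^3 / 4.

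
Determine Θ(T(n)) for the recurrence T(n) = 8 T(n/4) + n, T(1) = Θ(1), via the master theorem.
T(n) = Θ(n^(log_4 8))

Master theorem: compare f(n) = n to n^(log_4 8) where log_4 8 ≈ 1.500. Since 1 < log_4 8, we have f(n) = O(n^(log_4 8 − ε)) for some ε > 0 — Case 1. Hence T(n) = Θ(n^(log_4 8)).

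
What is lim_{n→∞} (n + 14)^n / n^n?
lim = e^14

Rewrite as (1 + 14/n)^(n). By the standard limit (1 + x/n)^n → e^x, we have (1 + 14/n)^n → e^14, and raising to the 1st power gives e^14.
More precisely, ln[(1 + 14/n)^(n)] = n · ln(1 + 14/n) = n · (14/n + O(1/n^2)) = 14 + O(1/n) → 14.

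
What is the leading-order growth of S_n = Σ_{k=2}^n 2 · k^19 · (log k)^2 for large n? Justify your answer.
S_n ~ n^20 · (log n)^2 / 10

By integral comparison, S_n = ∫_1^n 2 · x^19 · (log x)^2 dx + O(n^19 · (log n)^2). For the integral, the leading term of ∫_1^n x^19 (log x)^2 dx is n^20/20 · (log n)^2 (by repeated integration by parts; each step lowers the log-exponent and produces a relatively O(1/log n) correction). Hence S_n ~ n^20 · (log n)^2 / 10.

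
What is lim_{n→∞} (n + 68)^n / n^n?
lim = e^68

Rewrite as (1 + 68/n)^(n). By the standard limit (1 + x/n)^n → e^x, we have (1 + 68/n)^n → e^68, and raising to the 1st power gives e^68.
More precisely, ln[(1 + 68/n)^(n)] = n · ln(1 + 68/n) = n · (68/n + O(1/n^2)) = 68 + O(1/n) → 68.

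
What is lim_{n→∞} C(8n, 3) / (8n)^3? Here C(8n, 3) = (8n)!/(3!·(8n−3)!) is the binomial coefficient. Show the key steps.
lim = 1/3! = 1/6

With N = 8n → ∞: C(N, 3) / N^3 = [N(N−1)…(N−2)] / (3! · N^3) = (1/3!) · 1 · (1 − 1/(8n)) · (1 − 2/(8n)). Each factor → 1 as N → ∞, so the limit is 1/3! = 1/6.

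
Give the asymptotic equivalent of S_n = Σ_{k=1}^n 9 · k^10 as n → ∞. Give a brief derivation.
S_n ~ 9 · n^11 / 11

By integral comparison (Euler-Maclaurin), Σ_{k=1}^n 9 · k^10 = 9 · ∫_0^n x^10 dx + O(n^10) = 9 · n^11/11 + O(n^10). (Equivalently, Faulhaber's formula gives the same leading term.)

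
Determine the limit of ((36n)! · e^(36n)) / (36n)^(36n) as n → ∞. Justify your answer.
lim = ∞

Stirling: (36n)! ~ sqrt(2π·36n) · (36n/e)^(36n). Hence
  (36n)! · e^(36n) / (36n)^(36n) ~ sqrt(2π·36n) = sqrt(2π·36) · sqrt(n) → ∞.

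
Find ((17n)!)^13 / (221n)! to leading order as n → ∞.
((17n)!)^13/(221n)! ~ ((2π·17n)^(12/2) / sqrt(13)) · 13^(−13·17n)  →  0

Write N = 17n. Stirling: N! ~ sqrt(2π N)(N/e)^N and (13N)! ~ sqrt(2π·13N)·(13N/e)^(13N).
  (N!)^13/(13N)! ~ (2π N)^(13/2) (N/e)^(13N) / [sqrt(2π·13N) (13N/e)^(13N)]
     = (2π N)^(13/2) / sqrt(2π·13N) · (N/(13N))^(13N)
     = (2π N)^((13−1)/2) / sqrt(13) · 13^(−13N).
Since 13^13 > 1, the factor 13^(−13N) decays exponentially, so the ratio → 0. Substituting N = 17n gives the stated form.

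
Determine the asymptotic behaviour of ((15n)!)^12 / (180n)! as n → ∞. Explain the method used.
((15n)!)^12/(180n)! ~ ((2π·15n)^(11/2) / sqrt(12)) · 12^(−12·15n)  →  0

Write N = 15n. Stirling: N! ~ sqrt(2π N)(N/e)^N and (12N)! ~ sqrt(2π·12N)·(12N/e)^(12N).
  (N!)^12/(12N)! ~ (2π N)^(12/2) (N/e)^(12N) / [sqrt(2π·12N) (12N/e)^(12N)]
     = (2π N)^(12/2) / sqrt(2π·12N) · (N/(12N))^(12N)
     = (2π N)^((12−1)/2) / sqrt(12) · 12^(−12N).
Since 12^12 > 1, the factor 12^(−12N) decays exponentially, so the ratio → 0. Substituting N = 15n gives the stated form.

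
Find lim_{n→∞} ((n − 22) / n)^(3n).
lim = e^(−66)

Rewrite as (1 − 22/n)^(3n). By the standard limit (1 + x/n)^n → e^x, we have (1 − 22/n)^n → e^(−22), and raising to the 3rd power gives e^(−66).
More precisely, ln[(1 − 22/n)^(3n)] = 3n · ln(1 − 22/n) = 3n · (-22/n + O(1/n^2)) = -66 + O(1/n) → -66.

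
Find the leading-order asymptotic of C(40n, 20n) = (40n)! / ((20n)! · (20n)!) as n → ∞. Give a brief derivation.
C(40n, 20n) ~ (4)^(20n) · sqrt(1/(π·20n))

Write N = 20n. Apply Stirling to each factorial:
  (2N)! ~ sqrt(2π·2N) · (2N/e)^(2N),
  N! ~ sqrt(2π N) · (N/e)^N,
  (1N)! ~ sqrt(2π·1N) · (1N/e)^(1N).
The exponential factors combine to (2N)^(2N) / (N^N · (1N)^(1N)) = 2^(2N)/1^(1N) = (2^2/1^1)^N = (4)^N.
The square-root prefactors combine to sqrt(2π·2N) / (sqrt(2π N)·sqrt(2π·1N)) = sqrt(2 / (2π·1·N)) = sqrt(1/(π·20n)).
Substituting N = 20n: C(40n, 20n) ~ (4)^(20n) · sqrt(1/(π·20n)).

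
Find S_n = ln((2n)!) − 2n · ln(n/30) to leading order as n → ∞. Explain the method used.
S_n ~ 2n · (ln 60 − 1) + O(ln n)

Stirling: ln((2n)!) = 2n ln(2n) − 2n + O(ln n).
  S_n = 2n ln(2n) − 2n − 2n ln(n/30) + O(ln n)
      = 2n ln(2n) − 2n ln n + 2n ln 30 − 2n + O(ln n)
      = 2n ln 2 + 2n ln 30 − 2n + O(ln n)
      = 2n (ln 60 − 1) + O(ln n).
Numerically ln(60) − 1 ≈ 3.0943.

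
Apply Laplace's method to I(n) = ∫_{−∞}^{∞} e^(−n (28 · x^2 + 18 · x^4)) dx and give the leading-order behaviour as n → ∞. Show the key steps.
I(n) ~ sqrt(π/(28n))

φ(x) = 28 · x^2 + 18 · x^4 has its unique global minimum at x* = 0 (since φ'(x) = 56x + 72x^3 = 0 only at x = 0 for real x with both coefficients positive, and φ → ∞ as |x| → ∞). At x* = 0, φ(0) = 0 and φ''(0) = 56. Laplace's method then gives
  I(n) ~ sqrt(2π / (n · φ''(0))) · e^(−n φ(0)) = sqrt(2π / (56n)) = sqrt(π/(28n)).
The 18 · x^4 term contributes only at subleading order (an O(1/n) relative correction).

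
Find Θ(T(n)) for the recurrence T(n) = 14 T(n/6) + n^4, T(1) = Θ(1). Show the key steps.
T(n) = Θ(n^4)

log_6 14 ≈ 1.473. f(n) = n^4 dominates n^(log_6 14) since 4 > 1.473, and the regularity condition a·f(n/b) = 14·(n/6)^4 = (14/1296)·n^4 ≤ c·f(n) holds with c = 14/1296 ≈ 0.0108 < 1. So this is Case 3: T(n) = Θ(f(n)) = Θ(n^4).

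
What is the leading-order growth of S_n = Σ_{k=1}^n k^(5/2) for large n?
S_n ~ (2/7) · n^(7/2)

Integral comparison: Σ_{k=1}^n k^(5/2) = ∫_0^n x^(5/2) dx + O(n^(5/2)). The integral is n^(1 + 5/2) / (1 + 5/2) = n^((5+2)/2) / ((5+2)/2) = (2/7) · n^(7/2).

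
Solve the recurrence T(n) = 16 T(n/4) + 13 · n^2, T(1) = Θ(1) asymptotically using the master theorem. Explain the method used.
T(n) = Θ(n^2 log n)

log_4 16 = 2, and f(n) = 13 · n^2 = Θ(n^(log_4 16)). This is Case 2 of the master theorem: T(n) = Θ(f(n) · log n) = Θ(n^2 log n).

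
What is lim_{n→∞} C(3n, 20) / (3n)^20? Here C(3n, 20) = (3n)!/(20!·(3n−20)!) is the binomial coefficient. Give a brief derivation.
lim = 1/20! = 1/2432902008176640000

With N = 3n → ∞: C(N, 20) / N^20 = [N(N−1)…(N−19)] / (20! · N^20) = (1/20!) · 1 · (1 − 1/(3n)) · … · (1 − 19/(3n)). Each factor → 1 as N → ∞, so the limit is 1/20! = 1/2432902008176640000.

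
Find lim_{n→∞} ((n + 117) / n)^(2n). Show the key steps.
lim = e^234

Rewrite as (1 + 117/n)^(2n). By the standard limit (1 + x/n)^n → e^x, we have (1 + 117/n)^n → e^117, and raising to the 2nd power gives e^234.
More precisely, ln[(1 + 117/n)^(2n)] = 2n · ln(1 + 117/n) = 2n · (117/n + O(1/n^2)) = 234 + O(1/n) → 234.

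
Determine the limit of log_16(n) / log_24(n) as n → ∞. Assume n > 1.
lim = ln(24) / ln(16) = log_16(24)

Change of base: log_16(n) = ln n / ln 16 and log_24(n) = ln n / ln 24. The ratio is (ln n / ln 16) · (ln 24 / ln n) = ln 24 / ln 16, a constant independent of n. So the limit is ln 24 / ln 16 = log_16(24).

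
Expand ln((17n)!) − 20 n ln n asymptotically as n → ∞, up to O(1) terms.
ln((17n)!) − 20 n ln n = −3 n ln n + 17(ln 17 − 1) n + (1/2) ln(2π·17n) + O(1/n)

Stirling: ln((17n)!) = 17n ln(17n) − 17n + (1/2) ln(2π·17n) + O(1/n).
Expand 17n ln(17n) = 17n (ln n + ln 17) = 17n ln n + 17n ln 17.
Subtract 20n ln n: leading term is (17 − 20) n ln n = −3 n ln n. The next term is 17n ln 17 − 17n = 17(ln 17 − 1) n. Then the (1/2) ln(2π·17n) correction.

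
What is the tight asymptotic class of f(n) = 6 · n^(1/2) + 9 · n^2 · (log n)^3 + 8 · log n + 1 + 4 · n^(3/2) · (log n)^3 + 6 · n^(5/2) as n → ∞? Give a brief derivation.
f(n) ∈ Θ(n^(5/2))

Compare the terms by growth order. For large n, n^a · (log n)^b dominates n^a' · (log n)^b' iff a > a', or (a = a' and b > b'). Ranking the 6 terms shows the dominant one is 6 · n^(5/2). Hence f(n) ∈ Θ(n^(5/2)).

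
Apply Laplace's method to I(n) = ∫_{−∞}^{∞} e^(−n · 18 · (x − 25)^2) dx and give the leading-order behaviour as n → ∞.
I(n) = sqrt(π/(18n))

Here φ(x) = 18 · (x − 25)^2 has its unique minimum at x* = 25 with φ(x*) = 0 and φ''(x*) = 36. Laplace's method gives
  I(n) ~ e^(−n φ(x*)) · sqrt(2π / (n · φ''(x*))) = sqrt(2π / (36n)) = sqrt(π/(18n)).
This is exact: substituting u = (x − 25)·sqrt(18n) gives I(n) = (1/sqrt(18n)) ∫_{−∞}^{∞} e^(−u^2) du = sqrt(π/(18n)).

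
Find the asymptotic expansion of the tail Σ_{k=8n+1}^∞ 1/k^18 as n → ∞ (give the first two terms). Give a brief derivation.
Σ_{k>8n} 1/k^18 = 1/(17 · (8n)^17) − 1/(2 · (8n)^18) + O(1/(8n)^19)

Compare to the integral: ∫_{8n}^∞ x^(−18) dx = [−x^(−17)/17]_{8n}^∞ = 1/((18−1)·(8n)^17). The Euler-Maclaurin correction adds −f(8n)/2 = −1/(2·(8n)^18). Euler-Maclaurin then gives
  Σ_{k>8n} 1/k^18 = ∫_{8n}^∞ dx/x^18 − 1/(2·(8n)^18) + O(1/(8n)^19).
(Equivalently this is ζ(18) − Σ_{k≤8n} 1/k^18.)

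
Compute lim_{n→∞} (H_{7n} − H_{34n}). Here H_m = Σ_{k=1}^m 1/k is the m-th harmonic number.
lim = ln(7/34)

Euler-Maclaurin gives H_m = ln m + γ + 1/(2m) + O(1/m^2). The γ and O(1/m) terms cancel in the difference:
  H_{7n} − H_{34n} = ln(7n) − ln(34n) + O(1/n) = ln(7/34) + O(1/n).
Hence the limit is ln(7/34).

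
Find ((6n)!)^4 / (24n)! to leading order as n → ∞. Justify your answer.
((6n)!)^4/(24n)! ~ ((2π·6n)^(3/2) / 2) · 4^(−4·6n)  →  0

Write N = 6n. Stirling: N! ~ sqrt(2π N)(N/e)^N and (4N)! ~ sqrt(2π·4N)·(4N/e)^(4N).
  (N!)^4/(4N)! ~ (2π N)^(4/2) (N/e)^(4N) / [sqrt(2π·4N) (4N/e)^(4N)]
     = (2π N)^(4/2) / sqrt(2π·4N) · (N/(4N))^(4N)
     = (2π N)^((4−1)/2) / 2 · 4^(−4N).
Since 4^4 > 1, the factor 4^(−4N) decays exponentially, so the ratio → 0. Substituting N = 6n gives the stated form.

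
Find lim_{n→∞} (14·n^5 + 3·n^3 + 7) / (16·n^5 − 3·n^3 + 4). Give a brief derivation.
lim = 14/16 = 7/8

For large n the leading n^5 terms dominate both numerator and denominator. Dividing top and bottom by n^5, every other term tends to 0, leaving 14/16 = 7/8.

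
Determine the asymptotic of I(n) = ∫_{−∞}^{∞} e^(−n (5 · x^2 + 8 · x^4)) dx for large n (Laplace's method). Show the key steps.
I(n) ~ sqrt(π/(5n))

φ(x) = 5 · x^2 + 8 · x^4 has its unique global minimum at x* = 0 (since φ'(x) = 10x + 32x^3 = 0 only at x = 0 for real x with both coefficients positive, and φ → ∞ as |x| → ∞). At x* = 0, φ(0) = 0 and φ''(0) = 10. Laplace's method then gives
  I(n) ~ sqrt(2π / (n · φ''(0))) · e^(−n φ(0)) = sqrt(2π / (10n)) = sqrt(π/(5n)).
The 8 · x^4 term contributes only at subleading order (an O(1/n) relative correction).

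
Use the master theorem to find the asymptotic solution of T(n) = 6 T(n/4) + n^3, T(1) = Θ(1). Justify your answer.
T(n) = Θ(n^3)

log_4 6 ≈ 1.292. f(n) = n^3 dominates n^(log_4 6) since 3 > 1.292, and the regularity condition a·f(n/b) = 6·(n/4)^3 = (6/64)·n^3 ≤ c·f(n) holds with c = 6/64 ≈ 0.0938 < 1. So this is Case 3: T(n) = Θ(f(n)) = Θ(n^3).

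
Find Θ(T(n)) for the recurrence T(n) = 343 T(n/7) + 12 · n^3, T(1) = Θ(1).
T(n) = Θ(n^3 log n)

log_7 343 = 3, and f(n) = 12 · n^3 = Θ(n^(log_7 343)). This is Case 2 of the master theorem: T(n) = Θ(f(n) · log n) = Θ(n^3 log n).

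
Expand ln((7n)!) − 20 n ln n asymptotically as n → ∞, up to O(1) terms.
ln((7n)!) − 20 n ln n = −13 n ln n + 7(ln 7 − 1) n + (1/2) ln(2π·7n) + O(1/n)

Stirling: ln((7n)!) = 7n ln(7n) − 7n + (1/2) ln(2π·7n) + O(1/n).
Expand 7n ln(7n) = 7n (ln n + ln 7) = 7n ln n + 7n ln 7.
Subtract 20n ln n: leading term is (7 − 20) n ln n = −13 n ln n. The next term is 7n ln 7 − 7n = 7(ln 7 − 1) n. Then the (1/2) ln(2π·7n) correction.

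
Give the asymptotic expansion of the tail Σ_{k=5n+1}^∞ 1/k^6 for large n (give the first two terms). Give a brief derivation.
Σ_{k>5n} 1/k^6 = 1/(5 · (5n)^5) − 1/(2 · (5n)^6) + O(1/(5n)^7)

Compare to the integral: ∫_{5n}^∞ x^(−6) dx = [−x^(−5)/5]_{5n}^∞ = 1/((6−1)·(5n)^5). The Euler-Maclaurin correction adds −f(5n)/2 = −1/(2·(5n)^6). Euler-Maclaurin then gives
  Σ_{k>5n} 1/k^6 = ∫_{5n}^∞ dx/x^6 − 1/(2·(5n)^6) + O(1/(5n)^7).
(Equivalently this is ζ(6) − Σ_{k≤5n} 1/k^6.)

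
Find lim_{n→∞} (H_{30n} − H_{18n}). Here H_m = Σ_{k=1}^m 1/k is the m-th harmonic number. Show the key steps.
lim = ln(30/18) = ln(5/3)

Euler-Maclaurin gives H_m = ln m + γ + 1/(2m) + O(1/m^2). The γ and O(1/m) terms cancel in the difference:
  H_{30n} − H_{18n} = ln(30n) − ln(18n) + O(1/n) = ln(30/18) + O(1/n).
Hence the limit is ln(30/18) = ln(5/3).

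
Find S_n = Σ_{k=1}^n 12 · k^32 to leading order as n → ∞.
S_n ~ 4 · n^33 / 11

By integral comparison (Euler-Maclaurin), Σ_{k=1}^n 12 · k^32 = 12 · ∫_0^n x^32 dx + O(n^32) = 12 · n^33/33 = 4 · n^33 / 11 + O(n^32). (Equivalently, Faulhaber's formula gives the same leading term.)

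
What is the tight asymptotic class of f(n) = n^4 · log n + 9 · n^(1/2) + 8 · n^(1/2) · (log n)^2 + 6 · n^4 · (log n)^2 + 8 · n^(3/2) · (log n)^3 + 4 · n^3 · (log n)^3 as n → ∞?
f(n) ∈ Θ(n^4 · (log n)^2)

Compare the terms by growth order. For large n, n^a · (log n)^b dominates n^a' · (log n)^b' iff a > a', or (a = a' and b > b'). Ranking the 6 terms shows the dominant one is 6 · n^4 · (log n)^2. Hence f(n) ∈ Θ(n^4 · (log n)^2).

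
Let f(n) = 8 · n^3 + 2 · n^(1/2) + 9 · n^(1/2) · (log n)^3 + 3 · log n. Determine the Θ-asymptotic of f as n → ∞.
f(n) ∈ Θ(n^3)

Compare the terms by growth order. For large n, n^a · (log n)^b dominates n^a' · (log n)^b' iff a > a', or (a = a' and b > b'). Ranking the 4 terms shows the dominant one is 8 · n^3. Hence f(n) ∈ Θ(n^3).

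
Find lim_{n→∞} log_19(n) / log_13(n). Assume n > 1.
lim = ln(13) / ln(19) = log_19(13)

Change of base: log_19(n) = ln n / ln 19 and log_13(n) = ln n / ln 13. The ratio is (ln n / ln 19) · (ln 13 / ln n) = ln 13 / ln 19, a constant independent of n. So the limit is ln 13 / ln 19 = log_19(13).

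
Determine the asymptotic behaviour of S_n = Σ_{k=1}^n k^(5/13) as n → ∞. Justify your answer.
S_n ~ (13/18) · n^(18/13)

Integral comparison: Σ_{k=1}^n k^(5/13) = ∫_0^n x^(5/13) dx + O(n^(5/13)). The integral is n^(1 + 5/13) / (1 + 5/13) = n^((5+13)/13) / ((5+13)/13) = (13/18) · n^(18/13).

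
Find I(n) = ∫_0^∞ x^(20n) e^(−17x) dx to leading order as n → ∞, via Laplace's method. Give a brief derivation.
I(n) ~ (sqrt(2π·20n) / 17) · (20n/(17e))^(20n)

Write the integrand as exp(20n ln x − 17x) and set f(x) = 20n ln x − 17x. Then f'(x) = 20n/x − 17 = 0 at x* = 20n/17, and f''(x*) = −20n/x*^2 = −17^2/(20n). Laplace's method (interior maximum) gives
  I(n) ~ e^(f(x*)) · sqrt(2π / |f''(x*)|)
        = exp(20n ln(20n/17) − 20n) · sqrt(2π · 20n / 17^2)
        = (20n/17)^(20n) e^(−20n) · sqrt(2π·20n) / 17
        = (sqrt(2π·20n) / 17) · (20n/(17e))^(20n).
This matches Γ(20n+1)/17^(20n+1) with Stirling applied to Γ.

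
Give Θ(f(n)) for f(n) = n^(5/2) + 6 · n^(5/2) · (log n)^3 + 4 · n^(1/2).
f(n) ∈ Θ(n^(5/2) · (log n)^3)

Compare the terms by growth order. For large n, n^a · (log n)^b dominates n^a' · (log n)^b' iff a > a', or (a = a' and b > b'). Ranking the 3 terms shows the dominant one is 6 · n^(5/2) · (log n)^3. Hence f(n) ∈ Θ(n^(5/2) · (log n)^3).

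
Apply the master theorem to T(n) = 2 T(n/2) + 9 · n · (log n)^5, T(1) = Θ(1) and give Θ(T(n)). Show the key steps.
T(n) = Θ(n · (log n)^6)

Here log_2 2 = 1 and f(n) = 9 · n · (log n)^5 = Θ(n^(log_2 2) · (log n)^5). This is the extended Case 2 of the master theorem (f matches the critical exponent up to log factors), giving T(n) = Θ(n^(log_2 2) · (log n)^(5+1)) = Θ(n · (log n)^6).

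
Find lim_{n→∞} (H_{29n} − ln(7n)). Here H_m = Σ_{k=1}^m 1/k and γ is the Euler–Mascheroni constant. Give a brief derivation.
lim = ln(29/7) + γ

By Euler-Maclaurin, H_m = ln m + γ + O(1/m). So
  H_{29n} − ln(7n) = ln(29n) + γ − ln(7n) + O(1/n)
                       = ln(29/7) + γ + O(1/n).
Hence the limit is ln(29/7) + γ.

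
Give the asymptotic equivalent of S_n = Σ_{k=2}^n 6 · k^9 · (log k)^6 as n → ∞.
S_n ~ 3 · n^10 · (log n)^6 / 5

By integral comparison, S_n = ∫_1^n 6 · x^9 · (log x)^6 dx + O(n^9 · (log n)^6). For the integral, the leading term of ∫_1^n x^9 (log x)^6 dx is n^10/10 · (log n)^6 (by repeated integration by parts; each step lowers the log-exponent and produces a relatively O(1/log n) correction). Hence S_n ~ 3 · n^10 · (log n)^6 / 5.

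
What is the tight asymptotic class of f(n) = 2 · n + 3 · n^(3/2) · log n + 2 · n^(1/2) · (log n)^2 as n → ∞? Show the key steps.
f(n) ∈ Θ(n^(3/2) · log n)

Compare the terms by growth order. For large n, n^a · (log n)^b dominates n^a' · (log n)^b' iff a > a', or (a = a' and b > b'). Ranking the 3 terms shows the dominant one is 3 · n^(3/2) · log n. Hence f(n) ∈ Θ(n^(3/2) · log n).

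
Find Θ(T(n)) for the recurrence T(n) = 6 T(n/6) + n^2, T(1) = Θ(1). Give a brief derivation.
T(n) = Θ(n^2)

log_6 6 ≈ 1.000. f(n) = n^2 dominates n^(log_6 6) since 2 > 1.000, and the regularity condition a·f(n/b) = 6·(n/6)^2 = (6/36)·n^2 ≤ c·f(n) holds with c = 6/36 ≈ 0.167 < 1. So this is Case 3: T(n) = Θ(f(n)) = Θ(n^2).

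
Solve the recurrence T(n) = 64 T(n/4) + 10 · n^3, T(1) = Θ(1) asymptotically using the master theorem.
T(n) = Θ(n^3 log n)

log_4 64 = 3, and f(n) = 10 · n^3 = Θ(n^(log_4 64)). This is Case 2 of the master theorem: T(n) = Θ(f(n) · log n) = Θ(n^3 log n).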